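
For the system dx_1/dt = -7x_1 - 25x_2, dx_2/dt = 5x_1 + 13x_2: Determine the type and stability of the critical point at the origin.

unstable spiral

A = [[-7,-25],[5,13]]; det(A-λI) = λ^2 - 6λ + 34.
λ = 3 ± 5i: positive real part.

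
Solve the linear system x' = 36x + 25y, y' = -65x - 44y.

Coefficient matrix A = [[36, 25], [-65, -44]].
Characteristic polynomial det(A - λI) = λ^2 + 8λ + 41 = 0.
Eigenvalues λ = -4 ± 5i (complex conjugate pair).
For λ=-4+5i: an eigenvector is (1,-2) - i(-2,3) = (1 + 2i, -2 - 3i).
A real fundamental pair from Re and Im of e^((-4+5i)t)v: X_1 = e^(-4t)(cos(5t)·(1,-2) + sin(5t)·(-2,3)), X_2 = e^(-4t)(sin(5t)·(1,-2) - cos(5t)·(-2,3)).
General solution: C_1X_1 + C_2X_2.

x(t) = -2C_1e^(-4t)sin(5t) + C_1e^(-4t)cos(5t) + C_2e^(-4t)sin(5t) + 2C_2e^(-4t)cos(5t), y(t) = 3C_1e^(-4t)sin(5t) - 2C_1e^(-4t)cos(5t) - 2C_2e^(-4t)sin(5t) - 3C_2e^(-4t)cos(5t)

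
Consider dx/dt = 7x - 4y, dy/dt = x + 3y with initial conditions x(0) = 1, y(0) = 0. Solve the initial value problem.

x(t) = 2te^(5t) + e^(5t), y(t) = te^(5t)

Coefficient matrix A = [[7, -4], [1, 3]].
Characteristic polynomial det(A - λI) = λ^2 - 10λ + 25 = 0.
Single eigenvalue λ = 5 with algebraic multiplicity 2.
Eigenvector v = (2,1); generalized eigenvector w with (A-λI)w=v is (-3,-2).
General solution: e^(5t)[K_1·v + K_2·(t·v + w)].
Applying x(0)=1, y(0)=0 gives K_1=2, K_2=1.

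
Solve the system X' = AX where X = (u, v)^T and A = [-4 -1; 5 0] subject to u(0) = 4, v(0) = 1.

Coefficient matrix A = [[-4, -1], [5, 0]].
Characteristic polynomial det(A - λI) = λ^2 + 4λ + 5 = 0.
Eigenvalues λ = -2 ± i (complex conjugate pair).
For λ=-2+i: an eigenvector is (-1,2) - i(0,-1) = (-1, 2 + i).
A real fundamental pair from Re and Im of e^((-2+i)t)v: X_1 = e^(-2t)(cos(t)·(-1,2) + sin(t)·(0,-1)), X_2 = e^(-2t)(sin(t)·(-1,2) - cos(t)·(0,-1)).
General solution: c_1X_1 + c_2X_2.
Applying u(0)=4, v(0)=1 gives c_1=-4, c_2=9.

u(t) = -9e^(-2t)sin(t) + 4e^(-2t)cos(t), v(t) = 22e^(-2t)sin(t) + e^(-2t)cos(t)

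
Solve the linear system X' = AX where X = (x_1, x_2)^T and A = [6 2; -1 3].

Coefficient matrix A = [[6, 2], [-1, 3]].
Characteristic polynomial det(A - λI) = λ^2 - 9λ + 20 = 0.
Eigenvalues λ = 5, 4.
For λ=5: (A-λI) row 1 is [1, 2], so an eigenvector is (2, -1).
For λ=4: (A-λI) row 1 is [2, 2], so an eigenvector is (1, -1).
General solution: K_1e^(5t)(2,-1) + K_2e^(4t)(1,-1).

x_1(t) = 2K_1e^(5t) + K_2e^(4t), x_2(t) = -K_1e^(5t) - K_2e^(4t)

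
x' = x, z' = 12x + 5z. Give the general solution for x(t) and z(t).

Coefficient matrix A = [[1, 0], [12, 5]].
Characteristic polynomial det(A - λI) = λ^2 - 6λ + 5 = 0.
Eigenvalues λ = 5, 1.
For λ=5: (A-λI) row 1 is [-4, 0], so an eigenvector is (0, 1).
For λ=1: (A-λI) row 2 is [12, 4], so an eigenvector is (1, -3).
General solution: K_1e^(5t)(0,1) + K_2e^(t)(1,-3).

x(t) = K_2e^(t), z(t) = K_1e^(5t) - 3K_2e^(t)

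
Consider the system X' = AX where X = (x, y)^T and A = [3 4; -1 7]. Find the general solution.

x(t) = 2C_1e^(5t) + 2C_2te^(5t) - C_2e^(5t), y(t) = C_1e^(5t) + C_2te^(5t)

Coefficient matrix A = [[3, 4], [-1, 7]].
Characteristic polynomial det(A - λI) = λ^2 - 10λ + 25 = 0.
Single eigenvalue λ = 5 with algebraic multiplicity 2.
Eigenvector v = (2,1); generalized eigenvector w with (A-λI)w=v is (-1,0).
General solution: e^(5t)[C_1·v + C_2·(t·v + w)].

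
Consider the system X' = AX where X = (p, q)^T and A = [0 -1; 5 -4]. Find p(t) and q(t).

p(t) = c_1e^(-2t)sin(t) - c_2e^(-2t)cos(t), q(t) = 2c_1e^(-2t)sin(t) - c_1e^(-2t)cos(t) - c_2e^(-2t)sin(t) - 2c_2e^(-2t)cos(t)

Coefficient matrix A = [[0, -1], [5, -4]].
Characteristic polynomial det(A - λI) = λ^2 + 4λ + 5 = 0.
Eigenvalues λ = -2 ± i (complex conjugate pair).
For λ=-2+i: an eigenvector is (0,-1) - i(1,2) = (0 - i, -1 - 2i).
A real fundamental pair from Re and Im of e^((-2+i)t)v: X_1 = e^(-2t)(cos(t)·(0,-1) + sin(t)·(1,2)), X_2 = e^(-2t)(sin(t)·(0,-1) - cos(t)·(1,2)).
General solution: c_1X_1 + c_2X_2.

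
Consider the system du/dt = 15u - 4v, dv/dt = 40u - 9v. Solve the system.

u(t) = C_1e^(3t)sin(4t) - C_2e^(3t)cos(4t), v(t) = 3C_1e^(3t)sin(4t) - C_1e^(3t)cos(4t) - C_2e^(3t)sin(4t) - 3C_2e^(3t)cos(4t)

Coefficient matrix A = [[15, -4], [40, -9]].
Characteristic polynomial det(A - λI) = λ^2 - 6λ + 25 = 0.
Eigenvalues λ = 3 ± 4i (complex conjugate pair).
For λ=3+4i: an eigenvector is (0,-1) - i(1,3) = (0 - i, -1 - 3i).
A real fundamental pair from Re and Im of e^((3+4i)t)v: X_1 = e^(3t)(cos(4t)·(0,-1) + sin(4t)·(1,3)), X_2 = e^(3t)(sin(4t)·(0,-1) - cos(4t)·(1,3)).
General solution: C_1X_1 + C_2X_2.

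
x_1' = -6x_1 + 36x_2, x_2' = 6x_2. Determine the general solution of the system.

Coefficient matrix A = [[-6, 36], [0, 6]].
Characteristic polynomial det(A - λI) = λ^2 - 36 = 0.
Eigenvalues λ = -6, 6.
For λ=-6: (A-λI) row 1 is [0, 36], so an eigenvector is (-1, 0).
For λ=6: (A-λI) row 1 is [-12, 36], so an eigenvector is (3, 1).
General solution: K_1e^(-6t)(-1,0) + K_2e^(6t)(3,1).

x_1(t) = -K_1e^(-6t) + 3K_2e^(6t), x_2(t) = K_2e^(6t)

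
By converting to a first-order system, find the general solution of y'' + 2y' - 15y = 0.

y(t) = K_1e^(3t) + K_2e^(-5t)

Let x_1 = y, x_2 = y'. Then x_1' = x_2 and x_2' = 15x_1 - 2x_2.
A = [[0,1],[15,-2]]; det(A-λI) = λ^2 + 2λ - 15.
Eigenvalues λ = 3, -5 with eigenvectors (1,3), (1,-5).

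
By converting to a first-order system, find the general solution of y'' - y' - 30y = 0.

Let x_1 = y, x_2 = y'. Then x_1' = x_2 and x_2' = 30x_1 + x_2.
A = [[0,1],[30,1]]; det(A-λI) = λ^2 - λ - 30.
Eigenvalues λ = -5, 6 with eigenvectors (1,-5), (1,6).

y(t) = C_1e^(-5t) + C_2e^(6t)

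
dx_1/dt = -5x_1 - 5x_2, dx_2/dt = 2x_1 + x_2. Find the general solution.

Coefficient matrix A = [[-5, -5], [2, 1]].
Characteristic polynomial det(A - λI) = λ^2 + 4λ + 5 = 0.
Eigenvalues λ = -2 ± i (complex conjugate pair).
For λ=-2+i: an eigenvector is (-2,1) - i(1,-1) = (-2 - i, 1 + i).
A real fundamental pair from Re and Im of e^((-2+i)t)v: X_1 = e^(-2t)(cos(t)·(-2,1) + sin(t)·(1,-1)), X_2 = e^(-2t)(sin(t)·(-2,1) - cos(t)·(1,-1)).
General solution: c_1X_1 + c_2X_2.

x_1(t) = c_1e^(-2t)sin(t) - 2c_1e^(-2t)cos(t) - 2c_2e^(-2t)sin(t) - c_2e^(-2t)cos(t), x_2(t) = -c_1e^(-2t)sin(t) + c_1e^(-2t)cos(t) + c_2e^(-2t)sin(t) + c_2e^(-2t)cos(t)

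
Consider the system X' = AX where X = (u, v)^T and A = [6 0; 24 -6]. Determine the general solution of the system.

Coefficient matrix A = [[6, 0], [24, -6]].
Characteristic polynomial det(A - λI) = λ^2 - 36 = 0.
Eigenvalues λ = -6, 6.
For λ=-6: (A-λI) row 1 is [12, 0], so an eigenvector is (0, -1).
For λ=6: (A-λI) row 2 is [24, -12], so an eigenvector is (-1, -2).
General solution: C_1e^(-6t)(0,-1) + C_2e^(6t)(-1,-2).

u(t) = -C_2e^(6t), v(t) = -C_1e^(-6t) - 2C_2e^(6t)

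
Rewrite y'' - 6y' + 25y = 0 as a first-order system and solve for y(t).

Let x_1 = y, x_2 = y'. Then x_1' = x_2 and x_2' = -25x_1 + 6x_2.
A = [[0,1],[-25,6]]; det(A-λI) = λ^2 - 6λ + 25.
Eigenvalues λ = 3 ± 4i.

y(t) = C_1e^(3t)cos(4t) + C_2e^(3t)sin(4t)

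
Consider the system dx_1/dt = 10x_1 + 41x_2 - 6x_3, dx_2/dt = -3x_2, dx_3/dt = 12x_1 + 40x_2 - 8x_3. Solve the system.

x_1(t) = C_1e^(4t) - 5C_2e^(-3t) - C_3e^(-2t), x_2(t) = C_2e^(-3t), x_3(t) = C_1e^(4t) - 4C_2e^(-3t) - 2C_3e^(-2t)

Coefficient matrix A = [[10, 41, -6], [0, -3, 0], [12, 40, -8]].
det(A - λI) = 0 gives eigenvalues λ = 4, -3, -2.
For λ=4: eigenvector (1,0,1).
For λ=-3: eigenvector (-5,1,-4).
For λ=-2: eigenvector (-1,0,-2).
General solution: C_1e^(4t)(1,0,1) + C_2e^(-3t)(-5,1,-4) + C_3e^(-2t)(-1,0,-2).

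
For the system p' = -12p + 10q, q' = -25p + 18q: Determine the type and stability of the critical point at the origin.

A = [[-12,10],[-25,18]]; det(A-λI) = λ^2 - 6λ + 34.
λ = 3 ± 5i: positive real part.

unstable spiral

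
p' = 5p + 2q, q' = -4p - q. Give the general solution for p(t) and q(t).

Coefficient matrix A = [[5, 2], [-4, -1]].
Characteristic polynomial det(A - λI) = λ^2 - 4λ + 3 = 0.
Eigenvalues λ = 3, 1.
For λ=3: (A-λI) row 1 is [2, 2], so an eigenvector is (-1, 1).
For λ=1: (A-λI) row 1 is [4, 2], so an eigenvector is (1, -2).
General solution: c_1e^(3t)(-1,1) + c_2e^(t)(1,-2).

p(t) = -c_1e^(3t) + c_2e^(t), q(t) = c_1e^(3t) - 2c_2e^(t)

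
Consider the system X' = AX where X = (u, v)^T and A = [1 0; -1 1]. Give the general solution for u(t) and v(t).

u(t) = -K_2e^(t), v(t) = K_1e^(t) + K_2te^(t)

Coefficient matrix A = [[1, 0], [-1, 1]].
Characteristic polynomial det(A - λI) = λ^2 - 2λ + 1 = 0.
Single eigenvalue λ = 1 with algebraic multiplicity 2.
Eigenvector v = (0,1); generalized eigenvector w with (A-λI)w=v is (-1,0).
General solution: e^(t)[K_1·v + K_2·(t·v + w)].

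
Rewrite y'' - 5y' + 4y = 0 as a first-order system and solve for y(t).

Let x_1 = y, x_2 = y'. Then x_1' = x_2 and x_2' = -4x_1 + 5x_2.
A = [[0,1],[-4,5]]; det(A-λI) = λ^2 - 5λ + 4.
Eigenvalues λ = 1, 4 with eigenvectors (1,1), (1,4).

y(t) = C_1e^(t) + C_2e^(4t)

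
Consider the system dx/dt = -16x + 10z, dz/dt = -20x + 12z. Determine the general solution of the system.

x(t) = -c_1e^(-2t)sin(2t) - 2c_1e^(-2t)cos(2t) - 2c_2e^(-2t)sin(2t) + c_2e^(-2t)cos(2t), z(t) = -c_1e^(-2t)sin(2t) - 3c_1e^(-2t)cos(2t) - 3c_2e^(-2t)sin(2t) + c_2e^(-2t)cos(2t)

Coefficient matrix A = [[-16, 10], [-20, 12]].
Characteristic polynomial det(A - λI) = λ^2 + 4λ + 8 = 0.
Eigenvalues λ = -2 ± 2i (complex conjugate pair).
For λ=-2+2i: an eigenvector is (-2,-3) - i(-1,-1) = (-2 + i, -3 + i).
A real fundamental pair from Re and Im of e^((-2+2i)t)v: X_1 = e^(-2t)(cos(2t)·(-2,-3) + sin(2t)·(-1,-1)), X_2 = e^(-2t)(sin(2t)·(-2,-3) - cos(2t)·(-1,-1)).
General solution: c_1X_1 + c_2X_2.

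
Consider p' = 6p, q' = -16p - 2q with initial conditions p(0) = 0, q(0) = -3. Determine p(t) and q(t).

Coefficient matrix A = [[6, 0], [-16, -2]].
Characteristic polynomial det(A - λI) = λ^2 - 4λ - 12 = 0.
Eigenvalues λ = -2, 6.
For λ=-2: (A-λI) row 1 is [8, 0], so an eigenvector is (0, -1).
For λ=6: (A-λI) row 2 is [-16, -8], so an eigenvector is (1, -2).
General solution: c_1e^(-2t)(0,-1) + c_2e^(6t)(1,-2).
Applying p(0)=0, q(0)=-3 gives c_1=3, c_2=0.

p(t) = 0, q(t) = -3e^(-2t)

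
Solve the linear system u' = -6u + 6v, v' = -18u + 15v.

u(t) = -2C_1e^(3t) + C_2e^(6t), v(t) = -3C_1e^(3t) + 2C_2e^(6t)

Coefficient matrix A = [[-6, 6], [-18, 15]].
Characteristic polynomial det(A - λI) = λ^2 - 9λ + 18 = 0.
Eigenvalues λ = 3, 6.
For λ=3: (A-λI) row 1 is [-9, 6], so an eigenvector is (-2, -3).
For λ=6: (A-λI) row 1 is [-12, 6], so an eigenvector is (1, 2).
General solution: C_1e^(3t)(-2,-3) + C_2e^(6t)(1,2).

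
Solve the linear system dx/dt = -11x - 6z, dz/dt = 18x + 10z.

Coefficient matrix A = [[-11, -6], [18, 10]].
Characteristic polynomial det(A - λI) = λ^2 + λ - 2 = 0.
Eigenvalues λ = 1, -2.
For λ=1: (A-λI) row 1 is [-12, -6], so an eigenvector is (-1, 2).
For λ=-2: (A-λI) row 1 is [-9, -6], so an eigenvector is (-2, 3).
General solution: K_1e^(t)(-1,2) + K_2e^(-2t)(-2,3).

x(t) = -K_1e^(t) - 2K_2e^(-2t), z(t) = 2K_1e^(t) + 3K_2e^(-2t)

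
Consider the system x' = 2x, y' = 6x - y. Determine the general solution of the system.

x(t) = c_2e^(2t), y(t) = -c_1e^(-t) + 2c_2e^(2t)

Coefficient matrix A = [[2, 0], [6, -1]].
Characteristic polynomial det(A - λI) = λ^2 - λ - 2 = 0.
Eigenvalues λ = -1, 2.
For λ=-1: (A-λI) row 1 is [3, 0], so an eigenvector is (0, -1).
For λ=2: (A-λI) row 2 is [6, -3], so an eigenvector is (1, 2).
General solution: c_1e^(-t)(0,-1) + c_2e^(2t)(1,2).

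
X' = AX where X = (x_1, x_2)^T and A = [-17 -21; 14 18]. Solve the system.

Coefficient matrix A = [[-17, -21], [14, 18]].
Characteristic polynomial det(A - λI) = λ^2 - λ - 12 = 0.
Eigenvalues λ = 4, -3.
For λ=4: (A-λI) row 1 is [-21, -21], so an eigenvector is (1, -1).
For λ=-3: (A-λI) row 1 is [-14, -21], so an eigenvector is (-3, 2).
General solution: c_1e^(4t)(1,-1) + c_2e^(-3t)(-3,2).

x_1(t) = c_1e^(4t) - 3c_2e^(-3t), x_2(t) = -c_1e^(4t) + 2c_2e^(-3t)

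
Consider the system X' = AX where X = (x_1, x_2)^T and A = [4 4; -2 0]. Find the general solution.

x_1(t) = c_1e^(2t)sin(2t) + c_1e^(2t)cos(2t) + c_2e^(2t)sin(2t) - c_2e^(2t)cos(2t), x_2(t) = -c_1e^(2t)sin(2t) + c_2e^(2t)cos(2t)

Coefficient matrix A = [[4, 4], [-2, 0]].
Characteristic polynomial det(A - λI) = λ^2 - 4λ + 8 = 0.
Eigenvalues λ = 2 ± 2i (complex conjugate pair).
For λ=2+2i: an eigenvector is (1,0) - i(1,-1) = (1 - i, 0 + i).
A real fundamental pair from Re and Im of e^((2+2i)t)v: X_1 = e^(2t)(cos(2t)·(1,0) + sin(2t)·(1,-1)), X_2 = e^(2t)(sin(2t)·(1,0) - cos(2t)·(1,-1)).
General solution: c_1X_1 + c_2X_2.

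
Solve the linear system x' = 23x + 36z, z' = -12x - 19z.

Coefficient matrix A = [[23, 36], [-12, -19]].
Characteristic polynomial det(A - λI) = λ^2 - 4λ - 5 = 0.
Eigenvalues λ = 5, -1.
For λ=5: (A-λI) row 1 is [18, 36], so an eigenvector is (-2, 1).
For λ=-1: (A-λI) row 1 is [24, 36], so an eigenvector is (3, -2).
General solution: K_1e^(5t)(-2,1) + K_2e^(-t)(3,-2).

x(t) = -2K_1e^(5t) + 3K_2e^(-t), z(t) = K_1e^(5t) - 2K_2e^(-t)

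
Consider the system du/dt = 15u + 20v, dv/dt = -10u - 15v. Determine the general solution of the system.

u(t) = -C_1e^(-5t) + 2C_2e^(5t), v(t) = C_1e^(-5t) - C_2e^(5t)

Coefficient matrix A = [[15, 20], [-10, -15]].
Characteristic polynomial det(A - λI) = λ^2 - 25 = 0.
Eigenvalues λ = -5, 5.
For λ=-5: (A-λI) row 1 is [20, 20], so an eigenvector is (-1, 1).
For λ=5: (A-λI) row 1 is [10, 20], so an eigenvector is (2, -1).
General solution: C_1e^(-5t)(-1,1) + C_2e^(5t)(2,-1).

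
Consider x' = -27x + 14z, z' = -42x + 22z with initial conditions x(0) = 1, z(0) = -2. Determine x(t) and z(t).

x(t) = -7e^(t) + 8e^(-6t), z(t) = -14e^(t) + 12e^(-6t)

Coefficient matrix A = [[-27, 14], [-42, 22]].
Characteristic polynomial det(A - λI) = λ^2 + 5λ - 6 = 0.
Eigenvalues λ = -6, 1.
For λ=-6: (A-λI) row 1 is [-21, 14], so an eigenvector is (2, 3).
For λ=1: (A-λI) row 1 is [-28, 14], so an eigenvector is (1, 2).
General solution: K_1e^(-6t)(2,3) + K_2e^(t)(1,2).
Applying x(0)=1, z(0)=-2 gives K_1=4, K_2=-7.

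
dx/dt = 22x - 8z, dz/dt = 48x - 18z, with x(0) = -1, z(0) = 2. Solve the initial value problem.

x(t) = -5e^(6t) + 4e^(-2t), z(t) = -10e^(6t) + 12e^(-2t)

Coefficient matrix A = [[22, -8], [48, -18]].
Characteristic polynomial det(A - λI) = λ^2 - 4λ - 12 = 0.
Eigenvalues λ = 6, -2.
For λ=6: (A-λI) row 1 is [16, -8], so an eigenvector is (-1, -2).
For λ=-2: (A-λI) row 1 is [24, -8], so an eigenvector is (-1, -3).
General solution: c_1e^(6t)(-1,-2) + c_2e^(-2t)(-1,-3).
Applying x(0)=-1, z(0)=2 gives c_1=5, c_2=-4.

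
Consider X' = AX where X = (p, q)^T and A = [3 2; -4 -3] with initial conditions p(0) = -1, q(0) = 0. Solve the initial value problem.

Coefficient matrix A = [[3, 2], [-4, -3]].
Characteristic polynomial det(A - λI) = λ^2 - 1 = 0.
Eigenvalues λ = -1, 1.
For λ=-1: (A-λI) row 1 is [4, 2], so an eigenvector is (-1, 2).
For λ=1: (A-λI) row 1 is [2, 2], so an eigenvector is (-1, 1).
General solution: C_1e^(-t)(-1,2) + C_2e^(t)(-1,1).
Applying p(0)=-1, q(0)=0 gives C_1=-1, C_2=2.

p(t) = -2e^(t) + e^(-t), q(t) = 2e^(t) - 2e^(-t)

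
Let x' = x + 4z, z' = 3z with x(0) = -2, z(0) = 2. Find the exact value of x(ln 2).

A = [[1,4],[0,3]]; eigenvalues λ = 3, 1.
Eigenvectors: (-2,-1) for λ=3, (1,0) for λ=1.
From the initial condition, c_1 = -2, c_2 = -6.
x(ln 2) = (-2)(2^3)(-2) + (-6)(2^1)(1) = 20.

20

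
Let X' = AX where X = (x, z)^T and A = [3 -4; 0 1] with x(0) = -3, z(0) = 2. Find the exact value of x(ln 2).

A = [[3,-4],[0,1]]; eigenvalues λ = 3, 1.
Eigenvectors: (-1,0) for λ=3, (-2,-1) for λ=1.
From the initial condition, c_1 = 7, c_2 = -2.
x(ln 2) = (7)(2^3)(-1) + (-2)(2^1)(-2) = -48.

-48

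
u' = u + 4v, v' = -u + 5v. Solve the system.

u(t) = -2c_1e^(3t) - 2c_2te^(3t) - 3c_2e^(3t), v(t) = -c_1e^(3t) - c_2te^(3t) - 2c_2e^(3t)

Coefficient matrix A = [[1, 4], [-1, 5]].
Characteristic polynomial det(A - λI) = λ^2 - 6λ + 9 = 0.
Single eigenvalue λ = 3 with algebraic multiplicity 2.
Eigenvector v = (-2,-1); generalized eigenvector w with (A-λI)w=v is (-3,-2).
General solution: e^(3t)[c_1·v + c_2·(t·v + w)].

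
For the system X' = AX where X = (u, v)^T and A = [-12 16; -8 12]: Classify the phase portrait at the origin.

A = [[-12,16],[-8,12]]; det(A-λI) = λ^2 - 16.
λ = -4, 4: opposite signs.

saddle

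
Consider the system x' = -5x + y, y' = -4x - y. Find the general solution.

Coefficient matrix A = [[-5, 1], [-4, -1]].
Characteristic polynomial det(A - λI) = λ^2 + 6λ + 9 = 0.
Single eigenvalue λ = -3 with algebraic multiplicity 2.
Eigenvector v = (1,2); generalized eigenvector w with (A-λI)w=v is (-2,-3).
General solution: e^(-3t)[K_1·v + K_2·(t·v + w)].

x(t) = K_1e^(-3t) + K_2te^(-3t) - 2K_2e^(-3t), y(t) = 2K_1e^(-3t) + 2K_2te^(-3t) - 3K_2e^(-3t)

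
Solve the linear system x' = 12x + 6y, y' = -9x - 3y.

x(t) = 2K_1e^(3t) - K_2e^(6t), y(t) = -3K_1e^(3t) + K_2e^(6t)

Coefficient matrix A = [[12, 6], [-9, -3]].
Characteristic polynomial det(A - λI) = λ^2 - 9λ + 18 = 0.
Eigenvalues λ = 3, 6.
For λ=3: (A-λI) row 1 is [9, 6], so an eigenvector is (2, -3).
For λ=6: (A-λI) row 1 is [6, 6], so an eigenvector is (-1, 1).
General solution: K_1e^(3t)(2,-3) + K_2e^(6t)(-1,1).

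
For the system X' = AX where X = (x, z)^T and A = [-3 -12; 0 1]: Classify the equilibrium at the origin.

saddle

A = [[-3,-12],[0,1]]; det(A-λI) = λ^2 + 2λ - 3.
λ = 1, -3: opposite signs.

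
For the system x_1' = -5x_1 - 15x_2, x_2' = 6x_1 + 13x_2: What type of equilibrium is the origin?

unstable spiral

A = [[-5,-15],[6,13]]; det(A-λI) = λ^2 - 8λ + 25.
λ = 4 ± 3i: positive real part.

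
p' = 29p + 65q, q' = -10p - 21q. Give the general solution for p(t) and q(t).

Coefficient matrix A = [[29, 65], [-10, -21]].
Characteristic polynomial det(A - λI) = λ^2 - 8λ + 41 = 0.
Eigenvalues λ = 4 ± 5i (complex conjugate pair).
For λ=4+5i: an eigenvector is (2,-1) - i(-3,1) = (2 + 3i, -1 - i).
A real fundamental pair from Re and Im of e^((4+5i)t)v: X_1 = e^(4t)(cos(5t)·(2,-1) + sin(5t)·(-3,1)), X_2 = e^(4t)(sin(5t)·(2,-1) - cos(5t)·(-3,1)).
General solution: C_1X_1 + C_2X_2.

p(t) = -3C_1e^(4t)sin(5t) + 2C_1e^(4t)cos(5t) + 2C_2e^(4t)sin(5t) + 3C_2e^(4t)cos(5t), q(t) = C_1e^(4t)sin(5t) - C_1e^(4t)cos(5t) - C_2e^(4t)sin(5t) - C_2e^(4t)cos(5t)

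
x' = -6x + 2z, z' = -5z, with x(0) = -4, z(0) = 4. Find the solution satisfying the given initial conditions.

Coefficient matrix A = [[-6, 2], [0, -5]].
Characteristic polynomial det(A - λI) = λ^2 + 11λ + 30 = 0.
Eigenvalues λ = -6, -5.
For λ=-6: (A-λI) row 1 is [0, 2], so an eigenvector is (-1, 0).
For λ=-5: (A-λI) row 1 is [-1, 2], so an eigenvector is (2, 1).
General solution: K_1e^(-6t)(-1,0) + K_2e^(-5t)(2,1).
Applying x(0)=-4, z(0)=4 gives K_1=12, K_2=4.

x(t) = 8e^(-5t) - 12e^(-6t), z(t) = 4e^(-5t)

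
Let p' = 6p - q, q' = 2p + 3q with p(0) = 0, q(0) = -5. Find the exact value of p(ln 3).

A = [[6,-1],[2,3]]; eigenvalues λ = 5, 4.
Eigenvectors: (1,1) for λ=5, (-1,-2) for λ=4.
From the initial condition, c_1 = 5, c_2 = 5.
p(ln 3) = (5)(3^5)(1) + (5)(3^4)(-1) = 810.

810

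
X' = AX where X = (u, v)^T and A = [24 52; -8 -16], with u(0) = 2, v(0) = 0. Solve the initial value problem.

Coefficient matrix A = [[24, 52], [-8, -16]].
Characteristic polynomial det(A - λI) = λ^2 - 8λ + 32 = 0.
Eigenvalues λ = 4 ± 4i (complex conjugate pair).
For λ=4+4i: an eigenvector is (3,-1) - i(2,-1) = (3 - 2i, -1 + i).
A real fundamental pair from Re and Im of e^((4+4i)t)v: X_1 = e^(4t)(cos(4t)·(3,-1) + sin(4t)·(2,-1)), X_2 = e^(4t)(sin(4t)·(3,-1) - cos(4t)·(2,-1)).
General solution: K_1X_1 + K_2X_2.
Applying u(0)=2, v(0)=0 gives K_1=2, K_2=2.

u(t) = 10e^(4t)sin(4t) + 2e^(4t)cos(4t), v(t) = -4e^(4t)sin(4t)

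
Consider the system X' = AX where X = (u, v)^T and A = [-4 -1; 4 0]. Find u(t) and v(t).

Coefficient matrix A = [[-4, -1], [4, 0]].
Characteristic polynomial det(A - λI) = λ^2 + 4λ + 4 = 0.
Single eigenvalue λ = -2 with algebraic multiplicity 2.
Eigenvector v = (-1,2); generalized eigenvector w with (A-λI)w=v is (1,-1).
General solution: e^(-2t)[c_1·v + c_2·(t·v + w)].

u(t) = -c_1e^(-2t) - c_2te^(-2t) + c_2e^(-2t), v(t) = 2c_1e^(-2t) + 2c_2te^(-2t) - c_2e^(-2t)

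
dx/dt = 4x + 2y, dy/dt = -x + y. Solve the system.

Coefficient matrix A = [[4, 2], [-1, 1]].
Characteristic polynomial det(A - λI) = λ^2 - 5λ + 6 = 0.
Eigenvalues λ = 2, 3.
For λ=2: (A-λI) row 1 is [2, 2], so an eigenvector is (1, -1).
For λ=3: (A-λI) row 1 is [1, 2], so an eigenvector is (-2, 1).
General solution: c_1e^(2t)(1,-1) + c_2e^(3t)(-2,1).

x(t) = c_1e^(2t) - 2c_2e^(3t), y(t) = -c_1e^(2t) + c_2e^(3t)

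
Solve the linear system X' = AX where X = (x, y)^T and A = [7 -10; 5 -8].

x(t) = 2K_1e^(2t) - K_2e^(-3t), y(t) = K_1e^(2t) - K_2e^(-3t)

Coefficient matrix A = [[7, -10], [5, -8]].
Characteristic polynomial det(A - λI) = λ^2 + λ - 6 = 0.
Eigenvalues λ = 2, -3.
For λ=2: (A-λI) row 1 is [5, -10], so an eigenvector is (2, 1).
For λ=-3: (A-λI) row 1 is [10, -10], so an eigenvector is (-1, -1).
General solution: K_1e^(2t)(2,1) + K_2e^(-3t)(-1,-1).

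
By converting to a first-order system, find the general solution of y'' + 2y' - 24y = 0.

Let x_1 = y, x_2 = y'. Then x_1' = x_2 and x_2' = 24x_1 - 2x_2.
A = [[0,1],[24,-2]]; det(A-λI) = λ^2 + 2λ - 24.
Eigenvalues λ = 4, -6 with eigenvectors (1,4), (1,-6).

y(t) = K_1e^(4t) + K_2e^(-6t)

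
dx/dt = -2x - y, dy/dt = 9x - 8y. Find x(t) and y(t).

Coefficient matrix A = [[-2, -1], [9, -8]].
Characteristic polynomial det(A - λI) = λ^2 + 10λ + 25 = 0.
Single eigenvalue λ = -5 with algebraic multiplicity 2.
Eigenvector v = (1,3); generalized eigenvector w with (A-λI)w=v is (0,-1).
General solution: e^(-5t)[c_1·v + c_2·(t·v + w)].

x(t) = c_1e^(-5t) + c_2te^(-5t), y(t) = 3c_1e^(-5t) + 3c_2te^(-5t) - c_2e^(-5t)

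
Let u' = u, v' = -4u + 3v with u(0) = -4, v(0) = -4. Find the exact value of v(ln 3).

A = [[1,0],[-4,3]]; eigenvalues λ = 3, 1.
Eigenvectors: (0,1) for λ=3, (-1,-2) for λ=1.
From the initial condition, c_1 = 4, c_2 = 4.
v(ln 3) = (4)(3^3)(1) + (4)(3^1)(-2) = 84.

84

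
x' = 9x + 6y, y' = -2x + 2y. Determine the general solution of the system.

Coefficient matrix A = [[9, 6], [-2, 2]].
Characteristic polynomial det(A - λI) = λ^2 - 11λ + 30 = 0.
Eigenvalues λ = 5, 6.
For λ=5: (A-λI) row 1 is [4, 6], so an eigenvector is (3, -2).
For λ=6: (A-λI) row 1 is [3, 6], so an eigenvector is (-2, 1).
General solution: C_1e^(5t)(3,-2) + C_2e^(6t)(-2,1).

x(t) = 3C_1e^(5t) - 2C_2e^(6t), y(t) = -2C_1e^(5t) + C_2e^(6t)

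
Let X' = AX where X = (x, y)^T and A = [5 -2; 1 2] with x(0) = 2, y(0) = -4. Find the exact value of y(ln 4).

896

A = [[5,-2],[1,2]]; eigenvalues λ = 4, 3.
Eigenvectors: (2,1) for λ=4, (-1,-1) for λ=3.
From the initial condition, c_1 = 6, c_2 = 10.
y(ln 4) = (6)(4^4)(1) + (10)(4^3)(-1) = 896.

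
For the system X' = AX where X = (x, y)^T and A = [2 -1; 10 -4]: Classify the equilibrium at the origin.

A = [[2,-1],[10,-4]]; det(A-λI) = λ^2 + 2λ + 2.
λ = -1 ± i: negative real part.

stable spiral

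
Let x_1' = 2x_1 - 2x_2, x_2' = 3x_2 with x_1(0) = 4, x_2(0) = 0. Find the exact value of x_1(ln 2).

16

A = [[2,-2],[0,3]]; eigenvalues λ = 3, 2.
Eigenvectors: (-2,1) for λ=3, (-1,0) for λ=2.
From the initial condition, c_1 = 0, c_2 = -4.
x_1(ln 2) = (0)(2^3)(-2) + (-4)(2^2)(-1) = 16.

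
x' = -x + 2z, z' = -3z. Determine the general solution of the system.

x(t) = C_1e^(-3t) + C_2e^(-t), z(t) = -C_1e^(-3t)

Coefficient matrix A = [[-1, 2], [0, -3]].
Characteristic polynomial det(A - λI) = λ^2 + 4λ + 3 = 0.
Eigenvalues λ = -3, -1.
For λ=-3: (A-λI) row 1 is [2, 2], so an eigenvector is (1, -1).
For λ=-1: (A-λI) row 1 is [0, 2], so an eigenvector is (1, 0).
General solution: C_1e^(-3t)(1,-1) + C_2e^(-t)(1,0).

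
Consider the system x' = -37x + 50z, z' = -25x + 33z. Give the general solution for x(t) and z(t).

Coefficient matrix A = [[-37, 50], [-25, 33]].
Characteristic polynomial det(A - λI) = λ^2 + 4λ + 29 = 0.
Eigenvalues λ = -2 ± 5i (complex conjugate pair).
For λ=-2+5i: an eigenvector is (-1,-1) - i(-3,-2) = (-1 + 3i, -1 + 2i).
A real fundamental pair from Re and Im of e^((-2+5i)t)v: X_1 = e^(-2t)(cos(5t)·(-1,-1) + sin(5t)·(-3,-2)), X_2 = e^(-2t)(sin(5t)·(-1,-1) - cos(5t)·(-3,-2)).
General solution: c_1X_1 + c_2X_2.

x(t) = -3c_1e^(-2t)sin(5t) - c_1e^(-2t)cos(5t) - c_2e^(-2t)sin(5t) + 3c_2e^(-2t)cos(5t), z(t) = -2c_1e^(-2t)sin(5t) - c_1e^(-2t)cos(5t) - c_2e^(-2t)sin(5t) + 2c_2e^(-2t)cos(5t)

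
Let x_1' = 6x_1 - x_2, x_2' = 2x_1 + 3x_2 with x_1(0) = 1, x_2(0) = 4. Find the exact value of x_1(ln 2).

-16

A = [[6,-1],[2,3]]; eigenvalues λ = 4, 5.
Eigenvectors: (1,2) for λ=4, (1,1) for λ=5.
From the initial condition, c_1 = 3, c_2 = -2.
x_1(ln 2) = (3)(2^4)(1) + (-2)(2^5)(1) = -16.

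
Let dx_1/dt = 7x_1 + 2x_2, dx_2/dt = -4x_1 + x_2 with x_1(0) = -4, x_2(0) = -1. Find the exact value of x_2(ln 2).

208

A = [[7,2],[-4,1]]; eigenvalues λ = 3, 5.
Eigenvectors: (1,-2) for λ=3, (-1,1) for λ=5.
From the initial condition, c_1 = 5, c_2 = 9.
x_2(ln 2) = (5)(2^3)(-2) + (9)(2^5)(1) = 208.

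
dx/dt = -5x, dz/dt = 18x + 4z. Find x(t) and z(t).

Coefficient matrix A = [[-5, 0], [18, 4]].
Characteristic polynomial det(A - λI) = λ^2 + λ - 20 = 0.
Eigenvalues λ = -5, 4.
For λ=-5: (A-λI) row 2 is [18, 9], so an eigenvector is (1, -2).
For λ=4: (A-λI) row 1 is [-9, 0], so an eigenvector is (0, 1).
General solution: c_1e^(-5t)(1,-2) + c_2e^(4t)(0,1).

x(t) = c_1e^(-5t), z(t) = -2c_1e^(-5t) + c_2e^(4t)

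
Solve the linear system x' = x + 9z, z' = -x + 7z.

x(t) = 3C_1e^(4t) + 3C_2te^(4t) + 2C_2e^(4t), z(t) = C_1e^(4t) + C_2te^(4t) + C_2e^(4t)

Coefficient matrix A = [[1, 9], [-1, 7]].
Characteristic polynomial det(A - λI) = λ^2 - 8λ + 16 = 0.
Single eigenvalue λ = 4 with algebraic multiplicity 2.
Eigenvector v = (3,1); generalized eigenvector w with (A-λI)w=v is (2,1).
General solution: e^(4t)[C_1·v + C_2·(t·v + w)].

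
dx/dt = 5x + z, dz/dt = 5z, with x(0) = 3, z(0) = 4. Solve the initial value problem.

x(t) = 4te^(5t) + 3e^(5t), z(t) = 4e^(5t)

Coefficient matrix A = [[5, 1], [0, 5]].
Characteristic polynomial det(A - λI) = λ^2 - 10λ + 25 = 0.
Single eigenvalue λ = 5 with algebraic multiplicity 2.
Eigenvector v = (1,0); generalized eigenvector w with (A-λI)w=v is (3,1).
General solution: e^(5t)[C_1·v + C_2·(t·v + w)].
Applying x(0)=3, z(0)=4 gives C_1=-9, C_2=4.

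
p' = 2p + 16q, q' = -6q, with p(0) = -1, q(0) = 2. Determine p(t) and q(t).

Coefficient matrix A = [[2, 16], [0, -6]].
Characteristic polynomial det(A - λI) = λ^2 + 4λ - 12 = 0.
Eigenvalues λ = 2, -6.
For λ=2: (A-λI) row 1 is [0, 16], so an eigenvector is (1, 0).
For λ=-6: (A-λI) row 1 is [8, 16], so an eigenvector is (2, -1).
General solution: K_1e^(2t)(1,0) + K_2e^(-6t)(2,-1).
Applying p(0)=-1, q(0)=2 gives K_1=3, K_2=-2.

p(t) = 3e^(2t) - 4e^(-6t), q(t) = 2e^(-6t)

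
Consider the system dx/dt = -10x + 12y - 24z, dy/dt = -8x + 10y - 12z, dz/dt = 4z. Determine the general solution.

Coefficient matrix A = [[-10, 12, -24], [-8, 10, -12], [0, 0, 4]].
det(A - λI) = 0 gives eigenvalues λ = -2, 2, 4.
For λ=-2: eigenvector (3,2,0).
For λ=2: eigenvector (1,1,0).
For λ=4: eigenvector (0,2,1).
General solution: C_1e^(-2t)(3,2,0) + C_2e^(2t)(1,1,0) + C_3e^(4t)(0,2,1).

x(t) = 3C_1e^(-2t) + C_2e^(2t), y(t) = 2C_1e^(-2t) + C_2e^(2t) + 2C_3e^(4t), z(t) = C_3e^(4t)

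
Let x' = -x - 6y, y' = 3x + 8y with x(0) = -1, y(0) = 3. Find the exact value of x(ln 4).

-5056

A = [[-1,-6],[3,8]]; eigenvalues λ = 2, 5.
Eigenvectors: (-2,1) for λ=2, (1,-1) for λ=5.
From the initial condition, c_1 = -2, c_2 = -5.
x(ln 4) = (-2)(4^2)(-2) + (-5)(4^5)(1) = -5056.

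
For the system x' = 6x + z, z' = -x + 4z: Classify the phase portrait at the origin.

unstable improper node

A = [[6,1],[-1,4]]; det(A-λI) = λ^2 - 10λ + 25.
repeated λ = 5 with a single eigenvector.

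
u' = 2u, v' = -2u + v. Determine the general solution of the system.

Coefficient matrix A = [[2, 0], [-2, 1]].
Characteristic polynomial det(A - λI) = λ^2 - 3λ + 2 = 0.
Eigenvalues λ = 1, 2.
For λ=1: (A-λI) row 1 is [1, 0], so an eigenvector is (0, 1).
For λ=2: (A-λI) row 2 is [-2, -1], so an eigenvector is (1, -2).
General solution: C_1e^(t)(0,1) + C_2e^(2t)(1,-2).

u(t) = C_2e^(2t), v(t) = C_1e^(t) - 2C_2e^(2t)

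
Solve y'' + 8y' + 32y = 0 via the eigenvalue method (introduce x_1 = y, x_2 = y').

y(t) = c_1e^(-4t)cos(4t) + c_2e^(-4t)sin(4t)

Let x_1 = y, x_2 = y'. Then x_1' = x_2 and x_2' = -32x_1 - 8x_2.
A = [[0,1],[-32,-8]]; det(A-λI) = λ^2 + 8λ + 32.
Eigenvalues λ = -4 ± 4i.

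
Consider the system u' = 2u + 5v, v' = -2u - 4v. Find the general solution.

u(t) = C_1e^(-t)sin(t) + 2C_1e^(-t)cos(t) + 2C_2e^(-t)sin(t) - C_2e^(-t)cos(t), v(t) = -C_1e^(-t)sin(t) - C_1e^(-t)cos(t) - C_2e^(-t)sin(t) + C_2e^(-t)cos(t)

Coefficient matrix A = [[2, 5], [-2, -4]].
Characteristic polynomial det(A - λI) = λ^2 + 2λ + 2 = 0.
Eigenvalues λ = -1 ± i (complex conjugate pair).
For λ=-1+i: an eigenvector is (2,-1) - i(1,-1) = (2 - i, -1 + i).
A real fundamental pair from Re and Im of e^((-1+i)t)v: X_1 = e^(-t)(cos(t)·(2,-1) + sin(t)·(1,-1)), X_2 = e^(-t)(sin(t)·(2,-1) - cos(t)·(1,-1)).
General solution: C_1X_1 + C_2X_2.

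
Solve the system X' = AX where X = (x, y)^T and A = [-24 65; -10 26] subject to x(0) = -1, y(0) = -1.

Coefficient matrix A = [[-24, 65], [-10, 26]].
Characteristic polynomial det(A - λI) = λ^2 - 2λ + 26 = 0.
Eigenvalues λ = 1 ± 5i (complex conjugate pair).
For λ=1+5i: an eigenvector is (-2,-1) - i(-3,-1) = (-2 + 3i, -1 + i).
A real fundamental pair from Re and Im of e^((1+5i)t)v: X_1 = e^(t)(cos(5t)·(-2,-1) + sin(5t)·(-3,-1)), X_2 = e^(t)(sin(5t)·(-2,-1) - cos(5t)·(-3,-1)).
General solution: K_1X_1 + K_2X_2.
Applying x(0)=-1, y(0)=-1 gives K_1=2, K_2=1.

x(t) = -8e^(t)sin(5t) - e^(t)cos(5t), y(t) = -3e^(t)sin(5t) - e^(t)cos(5t)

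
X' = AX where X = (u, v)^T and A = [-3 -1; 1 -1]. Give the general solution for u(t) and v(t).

u(t) = -C_1e^(-2t) - C_2te^(-2t) - C_2e^(-2t), v(t) = C_1e^(-2t) + C_2te^(-2t) + 2C_2e^(-2t)

Coefficient matrix A = [[-3, -1], [1, -1]].
Characteristic polynomial det(A - λI) = λ^2 + 4λ + 4 = 0.
Single eigenvalue λ = -2 with algebraic multiplicity 2.
Eigenvector v = (-1,1); generalized eigenvector w with (A-λI)w=v is (-1,2).
General solution: e^(-2t)[C_1·v + C_2·(t·v + w)].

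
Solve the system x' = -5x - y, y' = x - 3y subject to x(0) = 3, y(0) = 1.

x(t) = -4te^(-4t) + 3e^(-4t), y(t) = 4te^(-4t) + e^(-4t)

Coefficient matrix A = [[-5, -1], [1, -3]].
Characteristic polynomial det(A - λI) = λ^2 + 8λ + 16 = 0.
Single eigenvalue λ = -4 with algebraic multiplicity 2.
Eigenvector v = (-1,1); generalized eigenvector w with (A-λI)w=v is (-1,2).
General solution: e^(-4t)[c_1·v + c_2·(t·v + w)].
Applying x(0)=3, y(0)=1 gives c_1=-7, c_2=4.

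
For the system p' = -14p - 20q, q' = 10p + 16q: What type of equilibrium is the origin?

saddle

A = [[-14,-20],[10,16]]; det(A-λI) = λ^2 - 2λ - 24.
λ = -4, 6: opposite signs.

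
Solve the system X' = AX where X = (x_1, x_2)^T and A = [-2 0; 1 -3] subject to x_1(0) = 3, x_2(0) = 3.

Coefficient matrix A = [[-2, 0], [1, -3]].
Characteristic polynomial det(A - λI) = λ^2 + 5λ + 6 = 0.
Eigenvalues λ = -3, -2.
For λ=-3: (A-λI) row 1 is [1, 0], so an eigenvector is (0, 1).
For λ=-2: (A-λI) row 2 is [1, -1], so an eigenvector is (-1, -1).
General solution: c_1e^(-3t)(0,1) + c_2e^(-2t)(-1,-1).
Applying x_1(0)=3, x_2(0)=3 gives c_1=0, c_2=-3.

x_1(t) = 3e^(-2t), x_2(t) = 3e^(-2t)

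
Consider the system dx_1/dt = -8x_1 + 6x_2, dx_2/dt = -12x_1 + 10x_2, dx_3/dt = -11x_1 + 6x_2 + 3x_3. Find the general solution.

Coefficient matrix A = [[-8, 6, 0], [-12, 10, 0], [-11, 6, 3]].
det(A - λI) = 0 gives eigenvalues λ = 3, 4, -2.
For λ=3: eigenvector (0,0,1).
For λ=4: eigenvector (1,2,1).
For λ=-2: eigenvector (1,1,1).
General solution: K_1e^(3t)(0,0,1) + K_2e^(4t)(1,2,1) + K_3e^(-2t)(1,1,1).

x_1(t) = K_2e^(4t) + K_3e^(-2t), x_2(t) = 2K_2e^(4t) + K_3e^(-2t), x_3(t) = K_1e^(3t) + K_2e^(4t) + K_3e^(-2t)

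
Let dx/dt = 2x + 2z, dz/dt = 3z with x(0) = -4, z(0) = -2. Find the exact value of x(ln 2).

A = [[2,2],[0,3]]; eigenvalues λ = 2, 3.
Eigenvectors: (1,0) for λ=2, (-2,-1) for λ=3.
From the initial condition, c_1 = 0, c_2 = 2.
x(ln 2) = (0)(2^2)(1) + (2)(2^3)(-2) = -32.

-32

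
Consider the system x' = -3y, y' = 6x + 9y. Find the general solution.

x(t) = -C_1e^(6t) + C_2e^(3t), y(t) = 2C_1e^(6t) - C_2e^(3t)

Coefficient matrix A = [[0, -3], [6, 9]].
Characteristic polynomial det(A - λI) = λ^2 - 9λ + 18 = 0.
Eigenvalues λ = 6, 3.
For λ=6: (A-λI) row 1 is [-6, -3], so an eigenvector is (-1, 2).
For λ=3: (A-λI) row 1 is [-3, -3], so an eigenvector is (1, -1).
General solution: C_1e^(6t)(-1,2) + C_2e^(3t)(1,-1).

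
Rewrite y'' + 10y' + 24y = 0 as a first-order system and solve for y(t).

y(t) = K_1e^(-6t) + K_2e^(-4t)

Let x_1 = y, x_2 = y'. Then x_1' = x_2 and x_2' = -24x_1 - 10x_2.
A = [[0,1],[-24,-10]]; det(A-λI) = λ^2 + 10λ + 24.
Eigenvalues λ = -6, -4 with eigenvectors (1,-6), (1,-4).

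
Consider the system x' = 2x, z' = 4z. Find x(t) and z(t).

Coefficient matrix A = [[2, 0], [0, 4]].
Characteristic polynomial det(A - λI) = λ^2 - 6λ + 8 = 0.
Eigenvalues λ = 4, 2.
For λ=4: (A-λI) row 1 is [-2, 0], so an eigenvector is (0, -1).
For λ=2: (A-λI) row 2 is [0, 2], so an eigenvector is (1, 0).
General solution: C_1e^(4t)(0,-1) + C_2e^(2t)(1,0).

x(t) = C_2e^(2t), z(t) = -C_1e^(4t)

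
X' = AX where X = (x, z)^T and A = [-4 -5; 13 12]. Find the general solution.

x(t) = -2c_1e^(4t)sin(t) - c_1e^(4t)cos(t) - c_2e^(4t)sin(t) + 2c_2e^(4t)cos(t), z(t) = 3c_1e^(4t)sin(t) + 2c_1e^(4t)cos(t) + 2c_2e^(4t)sin(t) - 3c_2e^(4t)cos(t)

Coefficient matrix A = [[-4, -5], [13, 12]].
Characteristic polynomial det(A - λI) = λ^2 - 8λ + 17 = 0.
Eigenvalues λ = 4 ± i (complex conjugate pair).
For λ=4+i: an eigenvector is (-1,2) - i(-2,3) = (-1 + 2i, 2 - 3i).
A real fundamental pair from Re and Im of e^((4+i)t)v: X_1 = e^(4t)(cos(t)·(-1,2) + sin(t)·(-2,3)), X_2 = e^(4t)(sin(t)·(-1,2) - cos(t)·(-2,3)).
General solution: c_1X_1 + c_2X_2.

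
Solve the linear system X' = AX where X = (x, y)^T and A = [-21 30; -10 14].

x(t) = 3c_1e^(-t) + 2c_2e^(-6t), y(t) = 2c_1e^(-t) + c_2e^(-6t)

Coefficient matrix A = [[-21, 30], [-10, 14]].
Characteristic polynomial det(A - λI) = λ^2 + 7λ + 6 = 0.
Eigenvalues λ = -1, -6.
For λ=-1: (A-λI) row 1 is [-20, 30], so an eigenvector is (3, 2).
For λ=-6: (A-λI) row 1 is [-15, 30], so an eigenvector is (2, 1).
General solution: c_1e^(-t)(3,2) + c_2e^(-6t)(2,1).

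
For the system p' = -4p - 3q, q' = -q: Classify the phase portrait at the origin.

A = [[-4,-3],[0,-1]]; det(A-λI) = λ^2 + 5λ + 4.
λ = -4, -1: both negative.

stable node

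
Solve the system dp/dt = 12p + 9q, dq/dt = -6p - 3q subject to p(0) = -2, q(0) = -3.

p(t) = -15e^(6t) + 13e^(3t), q(t) = 10e^(6t) - 13e^(3t)

Coefficient matrix A = [[12, 9], [-6, -3]].
Characteristic polynomial det(A - λI) = λ^2 - 9λ + 18 = 0.
Eigenvalues λ = 3, 6.
For λ=3: (A-λI) row 1 is [9, 9], so an eigenvector is (1, -1).
For λ=6: (A-λI) row 1 is [6, 9], so an eigenvector is (3, -2).
General solution: K_1e^(3t)(1,-1) + K_2e^(6t)(3,-2).
Applying p(0)=-2, q(0)=-3 gives K_1=13, K_2=-5.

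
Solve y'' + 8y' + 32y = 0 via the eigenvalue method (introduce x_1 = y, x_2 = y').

Let x_1 = y, x_2 = y'. Then x_1' = x_2 and x_2' = -32x_1 - 8x_2.
A = [[0,1],[-32,-8]]; det(A-λI) = λ^2 + 8λ + 32.
Eigenvalues λ = -4 ± 4i.

y(t) = K_1e^(-4t)cos(4t) + K_2e^(-4t)sin(4t)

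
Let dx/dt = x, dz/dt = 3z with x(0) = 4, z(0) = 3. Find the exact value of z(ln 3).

81

A = [[1,0],[0,3]]; eigenvalues λ = 3, 1.
Eigenvectors: (0,-1) for λ=3, (1,0) for λ=1.
From the initial condition, c_1 = -3, c_2 = 4.
z(ln 3) = (-3)(3^3)(-1) + (4)(3^1)(0) = 81.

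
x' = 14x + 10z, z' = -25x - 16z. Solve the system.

Coefficient matrix A = [[14, 10], [-25, -16]].
Characteristic polynomial det(A - λI) = λ^2 + 2λ + 26 = 0.
Eigenvalues λ = -1 ± 5i (complex conjugate pair).
For λ=-1+5i: an eigenvector is (1,-2) - i(-1,1) = (1 + i, -2 - i).
A real fundamental pair from Re and Im of e^((-1+5i)t)v: X_1 = e^(-t)(cos(5t)·(1,-2) + sin(5t)·(-1,1)), X_2 = e^(-t)(sin(5t)·(1,-2) - cos(5t)·(-1,1)).
General solution: c_1X_1 + c_2X_2.

x(t) = -c_1e^(-t)sin(5t) + c_1e^(-t)cos(5t) + c_2e^(-t)sin(5t) + c_2e^(-t)cos(5t), z(t) = c_1e^(-t)sin(5t) - 2c_1e^(-t)cos(5t) - 2c_2e^(-t)sin(5t) - c_2e^(-t)cos(5t)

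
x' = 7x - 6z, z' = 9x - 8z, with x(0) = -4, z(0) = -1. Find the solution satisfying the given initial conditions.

Coefficient matrix A = [[7, -6], [9, -8]].
Characteristic polynomial det(A - λI) = λ^2 + λ - 2 = 0.
Eigenvalues λ = -2, 1.
For λ=-2: (A-λI) row 1 is [9, -6], so an eigenvector is (-2, -3).
For λ=1: (A-λI) row 1 is [6, -6], so an eigenvector is (-1, -1).
General solution: K_1e^(-2t)(-2,-3) + K_2e^(t)(-1,-1).
Applying x(0)=-4, z(0)=-1 gives K_1=-3, K_2=10.

x(t) = -10e^(t) + 6e^(-2t), z(t) = -10e^(t) + 9e^(-2t)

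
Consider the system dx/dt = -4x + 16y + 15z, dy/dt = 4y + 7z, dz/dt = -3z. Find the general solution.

x(t) = C_1e^(-4t) + 2C_2e^(4t) - C_3e^(-3t), y(t) = C_2e^(4t) - C_3e^(-3t), z(t) = C_3e^(-3t)

Coefficient matrix A = [[-4, 16, 15], [0, 4, 7], [0, 0, -3]].
det(A - λI) = 0 gives eigenvalues λ = -4, 4, -3.
For λ=-4: eigenvector (1,0,0).
For λ=4: eigenvector (2,1,0).
For λ=-3: eigenvector (-1,-1,1).
General solution: C_1e^(-4t)(1,0,0) + C_2e^(4t)(2,1,0) + C_3e^(-3t)(-1,-1,1).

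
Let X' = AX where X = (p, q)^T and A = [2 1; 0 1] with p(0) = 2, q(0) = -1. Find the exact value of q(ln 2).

-2

A = [[2,1],[0,1]]; eigenvalues λ = 2, 1.
Eigenvectors: (-1,0) for λ=2, (-1,1) for λ=1.
From the initial condition, c_1 = -1, c_2 = -1.
q(ln 2) = (-1)(2^2)(0) + (-1)(2^1)(1) = -2.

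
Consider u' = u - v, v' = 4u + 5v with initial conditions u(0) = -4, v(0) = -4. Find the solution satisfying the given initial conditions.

Coefficient matrix A = [[1, -1], [4, 5]].
Characteristic polynomial det(A - λI) = λ^2 - 6λ + 9 = 0.
Single eigenvalue λ = 3 with algebraic multiplicity 2.
Eigenvector v = (-1,2); generalized eigenvector w with (A-λI)w=v is (2,-3).
General solution: e^(3t)[K_1·v + K_2·(t·v + w)].
Applying u(0)=-4, v(0)=-4 gives K_1=-20, K_2=-12.

u(t) = 12te^(3t) - 4e^(3t), v(t) = -24te^(3t) - 4e^(3t)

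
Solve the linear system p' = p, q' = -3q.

Coefficient matrix A = [[1, 0], [0, -3]].
Characteristic polynomial det(A - λI) = λ^2 + 2λ - 3 = 0.
Eigenvalues λ = -3, 1.
For λ=-3: (A-λI) row 1 is [4, 0], so an eigenvector is (0, 1).
For λ=1: (A-λI) row 2 is [0, -4], so an eigenvector is (-1, 0).
General solution: c_1e^(-3t)(0,1) + c_2e^(t)(-1,0).

p(t) = -c_2e^(t), q(t) = c_1e^(-3t)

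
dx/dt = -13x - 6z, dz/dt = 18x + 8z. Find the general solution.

x(t) = -C_1e^(-t) + 2C_2e^(-4t), z(t) = 2C_1e^(-t) - 3C_2e^(-4t)

Coefficient matrix A = [[-13, -6], [18, 8]].
Characteristic polynomial det(A - λI) = λ^2 + 5λ + 4 = 0.
Eigenvalues λ = -1, -4.
For λ=-1: (A-λI) row 1 is [-12, -6], so an eigenvector is (-1, 2).
For λ=-4: (A-λI) row 1 is [-9, -6], so an eigenvector is (2, -3).
General solution: C_1e^(-t)(-1,2) + C_2e^(-4t)(2,-3).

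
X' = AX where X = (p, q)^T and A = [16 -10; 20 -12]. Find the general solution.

Coefficient matrix A = [[16, -10], [20, -12]].
Characteristic polynomial det(A - λI) = λ^2 - 4λ + 8 = 0.
Eigenvalues λ = 2 ± 2i (complex conjugate pair).
For λ=2+2i: an eigenvector is (-1,-1) - i(-2,-3) = (-1 + 2i, -1 + 3i).
A real fundamental pair from Re and Im of e^((2+2i)t)v: X_1 = e^(2t)(cos(2t)·(-1,-1) + sin(2t)·(-2,-3)), X_2 = e^(2t)(sin(2t)·(-1,-1) - cos(2t)·(-2,-3)).
General solution: C_1X_1 + C_2X_2.

p(t) = -2C_1e^(2t)sin(2t) - C_1e^(2t)cos(2t) - C_2e^(2t)sin(2t) + 2C_2e^(2t)cos(2t), q(t) = -3C_1e^(2t)sin(2t) - C_1e^(2t)cos(2t) - C_2e^(2t)sin(2t) + 3C_2e^(2t)cos(2t)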